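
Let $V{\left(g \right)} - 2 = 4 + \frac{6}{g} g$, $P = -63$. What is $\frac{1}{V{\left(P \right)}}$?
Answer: $\frac{1}{12} \approx 0.083333$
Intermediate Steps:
$V{\left(g \right)} = 12$ ($V{\left(g \right)} = 2 + \left(4 + \frac{6}{g} g\right) = 2 + \left(4 + 6\right) = 2 + 10 = 12$)
$\frac{1}{V{\left(P \right)}} = \frac{1}{12}$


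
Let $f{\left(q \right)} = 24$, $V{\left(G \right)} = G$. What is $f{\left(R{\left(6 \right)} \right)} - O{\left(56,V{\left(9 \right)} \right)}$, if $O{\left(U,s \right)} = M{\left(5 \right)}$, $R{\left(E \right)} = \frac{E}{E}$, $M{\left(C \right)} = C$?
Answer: $19$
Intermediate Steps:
$R{\left(E \right)} = 1$
$O{\left(U,s \right)} = 5$
$f{\left(R{\left(6 \right)} \right)} - O{\left(56,V{\left(9 \right)} \right)} = 24 - 5 = 19$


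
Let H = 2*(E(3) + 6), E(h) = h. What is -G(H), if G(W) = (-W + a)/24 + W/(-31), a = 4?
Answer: 433/372 ≈ 1.1640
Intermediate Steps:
H = 18 (H = 2*(3 + 6) = 2*9 = 18)
G(W) = 1/6 - 55*W/744 (G(W) = (-W + 4)/24 + W/(-31) = (4 - W)*(1/24) + W*(-1/31) = (1/6 - W/24) - W/31 = 1/6 - 55*W/744)
-G(H) = -(1/6 - 55/744*18) = -(1/6 - 165/124) = -1*(-433/372) = 433/372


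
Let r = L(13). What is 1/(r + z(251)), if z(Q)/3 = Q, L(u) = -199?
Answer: 1/554 ≈ 0.0018051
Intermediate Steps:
z(Q) = 3*Q
r = -199
1/(r + z(251)) = 1/(-199 + 3*251) = 1/(-199 + 753) = 1/554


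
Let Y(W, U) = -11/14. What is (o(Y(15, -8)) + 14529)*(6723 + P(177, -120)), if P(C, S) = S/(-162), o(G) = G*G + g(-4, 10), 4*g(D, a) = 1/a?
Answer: 5169942570559/52920 ≈ 9.7694e+7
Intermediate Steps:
g(D, a) = 1/(4*a)
Y(W, U) = -11/14 (Y(W, U) = -11*1/14 = -11/14)
o(G) = 1/40 + G**2 (o(G) = G*G + (1/4)/10 = G**2 + (1/4)*(1/10) = G**2 + 1/40 = 1/40 + G**2)
P(C, S) = -S/162 (P(C, S) = S*(-1/162) = -S/162)
(o(Y(15, -8)) + 14529)*(6723 + P(177, -120)) = ((1/40 + (-11/14)**2) + 14529)*(6723 - 1/162*(-120)) = ((1/40 + 121/196) + 14529)*(6723 + 20/27) = (1259/1960 + 14529)*(181541/27) = (28478099/1960)*(181541/27) = 5169942570559/52920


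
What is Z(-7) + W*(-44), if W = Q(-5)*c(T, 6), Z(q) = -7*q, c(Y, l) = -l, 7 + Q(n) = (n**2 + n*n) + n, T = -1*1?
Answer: 10081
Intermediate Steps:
T = -1
Q(n) = -7 + n + 2*n**2 (Q(n) = -7 + ((n**2 + n*n) + n) = -7 + ((n**2 + n**2) + n) = -7 + (2*n**2 + n) = -7 + (n + 2*n**2) = -7 + n + 2*n**2)
W = -228 (W = (-7 - 5 + 2*(-5)**2)*(-1*6) = (-7 - 5 + 2*25)*(-6) = (-7 - 5 + 50)*(-6) = 38*(-6) = -228)
Z(-7) + W*(-44) = -7*(-7) - 228*(-44) = 49 + 10032 = 10081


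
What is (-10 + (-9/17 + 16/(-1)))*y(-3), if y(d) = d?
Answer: 1353/17 ≈ 79.588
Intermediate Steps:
(-10 + (-9/17 + 16/(-1)))*y(-3) = (-10 + (-9/17 + 16/(-1)))*(-3) = (-10 + (-9*1/17 + 16*(-1)))*(-3) = (-10 + (-9/17 - 16))*(-3) = (-10 - 281/17)*(-3) = -451/17*(-3) = 1353/17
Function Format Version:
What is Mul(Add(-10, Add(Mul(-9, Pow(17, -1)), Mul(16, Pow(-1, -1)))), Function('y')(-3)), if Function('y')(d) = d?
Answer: Rational(1353, 17) ≈ 79.588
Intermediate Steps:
Mul(Add(-10, Add(Mul(-9, Pow(17, -1)), Mul(16, Pow(-1, -1)))), Function('y')(-3)) = Mul(Add(-10, Add(Mul(-9, Pow(17, -1)), Mul(16, Pow(-1, -1)))), -3) = Mul(Add(-10, Add(Mul(-9, Rational(1, 17)), Mul(16, -1))), -3) = Mul(Add(-10, Add(Rational(-9, 17), -16)), -3) = Mul(Add(-10, Rational(-281, 17)), -3) = Mul(Rational(-451, 17), -3) = Rational(1353, 17)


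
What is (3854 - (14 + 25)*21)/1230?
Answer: 607/246 ≈ 2.4675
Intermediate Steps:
(3854 - (14 + 25)*21)/1230 = (3854 - 39*21)*(1/1230) = (3854 - 1*819)*(1/1230) = (3854 - 819)*(1/1230) = 3035*(1/1230) = 607/246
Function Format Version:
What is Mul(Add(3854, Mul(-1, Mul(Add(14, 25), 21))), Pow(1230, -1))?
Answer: Rational(607, 246) ≈ 2.4675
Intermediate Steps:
Mul(Add(3854, Mul(-1, Mul(Add(14, 25), 21))), Pow(1230, -1)) = Mul(Add(3854, Mul(-1, Mul(39, 21))), Rational(1, 1230)) = Mul(Add(3854, Mul(-1, 819)), Rational(1, 1230)) = Mul(Add(3854, -819), Rational(1, 1230)) = Mul(3035, Rational(1, 1230)) = Rational(607, 246)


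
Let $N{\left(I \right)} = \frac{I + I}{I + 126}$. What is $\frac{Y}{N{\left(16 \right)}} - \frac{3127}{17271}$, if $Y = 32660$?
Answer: $\frac{10012245257}{69084} \approx 1.4493 \cdot 10^{5}$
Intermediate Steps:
$N{\left(I \right)} = \frac{2 I}{126 + I}$
$\frac{Y}{N{\left(16 \right)}} - \frac{3127}{17271} = \frac{32660}{2 \cdot 16 \frac{1}{126 + 16}} - \frac{3127}{17271} = \frac{32660}{2 \cdot 16 \cdot \frac{1}{142}} - \frac{3127}{17271} = \frac{32660}{\frac{16}{71}} - \frac{3127}{17271} = 32660 \cdot \frac{71}{16} - \frac{3127}{17271} = \frac{579715}{4} - \frac{3127}{17271} = \frac{10012245257}{69084}$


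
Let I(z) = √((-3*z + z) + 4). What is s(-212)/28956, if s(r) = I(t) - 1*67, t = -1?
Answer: -67/28956 + √6/28956 ≈ -0.0022293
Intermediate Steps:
I(z) = √(4 - 2*z) (I(z) = √(-2*z + 4) = √(4 - 2*z))
s(r) = -67 + √6 (s(r) = √(4 - 2*(-1)) - 1*67 = √(4 + 2) - 67 = √6 - 67 = -67 + √6)
s(-212)/28956 = (-67 + √6)/28956 = (-67 + √6)*(1/28956) = -67/28956 + √6/28956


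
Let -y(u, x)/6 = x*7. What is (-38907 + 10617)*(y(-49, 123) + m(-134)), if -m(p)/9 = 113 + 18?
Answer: 179500050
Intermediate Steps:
y(u, x) = -42*x (y(u, x) = -6*x*7 = -42*x)
m(p) = -1179 (m(p) = -9*(113 + 18) = -9*131 = -1179)
(-38907 + 10617)*(y(-49, 123) + m(-134)) = (-38907 + 10617)*(-42*123 - 1179) = -28290*(-5166 - 1179) = -28290*(-6345) = 179500050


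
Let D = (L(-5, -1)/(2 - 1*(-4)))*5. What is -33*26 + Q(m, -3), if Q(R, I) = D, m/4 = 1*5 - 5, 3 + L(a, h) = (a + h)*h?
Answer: -1711/2 ≈ -855.50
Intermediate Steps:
L(a, h) = -3 + h*(a + h) (L(a, h) = -3 + (a + h)*h = -3 + h*(a + h))
D = 5/2 (D = ((-3 + (-1)² - 5*(-1))/(2 - 1*(-4)))*5 = ((-3 + 1 + 5)/(2 + 4))*5 = (3/6)*5 = (3*(⅙))*5 = (½)*5 = 5/2 ≈ 2.5000)
m = 0 (m = 4*(1*5 - 5) = 4*(5 - 5) = 4*0 = 0)
Q(R, I) = 5/2
-33*26 + Q(m, -3) = -33*26 + 5/2 = -858 + 5/2 = -1711/2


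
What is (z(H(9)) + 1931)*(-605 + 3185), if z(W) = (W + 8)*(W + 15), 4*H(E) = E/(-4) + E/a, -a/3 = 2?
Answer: 335245845/64 ≈ 5.2382e+6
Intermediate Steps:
a = -6 (a = -3*2 = -6)
H(E) = -5*E/48 (H(E) = (E/(-4) + E/(-6))/4 = (E*(-¼) + E*(-⅙))/4 = (-E/4 - E/6)/4 = (-5*E/12)/4 = -5*E/48)
z(W) = (8 + W)*(15 + W)
(z(H(9)) + 1931)*(-605 + 3185) = ((120 + (-5/48*9)² + 23*(-5/48*9)) + 1931)*(-605 + 3185) = ((120 + (-15/16)² + 23*(-15/16)) + 1931)*2580 = ((120 + 225/256 - 345/16) + 1931)*2580 = (25425/256 + 1931)*2580 = (519761/256)*2580 = 335245845/64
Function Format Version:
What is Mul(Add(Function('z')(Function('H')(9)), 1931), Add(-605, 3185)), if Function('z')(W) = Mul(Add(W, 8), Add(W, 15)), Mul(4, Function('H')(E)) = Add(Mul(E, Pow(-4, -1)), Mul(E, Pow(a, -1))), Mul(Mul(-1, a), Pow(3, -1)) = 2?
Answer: Rational(335245845, 64) ≈ 5.2382e+6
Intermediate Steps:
a = -6 (a = Mul(-3, 2) = -6)
Function('H')(E) = Mul(Rational(-5, 48), E) (Function('H')(E) = Mul(Rational(1, 4), Add(Mul(E, Pow(-4, -1)), Mul(E, Pow(-6, -1)))) = Mul(Rational(1, 4), Add(Mul(E, Rational(-1, 4)), Mul(E, Rational(-1, 6)))) = Mul(Rational(1, 4), Add(Mul(Rational(-1, 4), E), Mul(Rational(-1, 6), E))) = Mul(Rational(1, 4), Mul(Rational(-5, 12), E)) = Mul(Rational(-5, 48), E))
Function('z')(W) = Mul(Add(8, W), Add(15, W))
Mul(Add(Function('z')(Function('H')(9)), 1931), Add(-605, 3185)) = Mul(Add(Add(120, Pow(Mul(Rational(-5, 48), 9), 2), Mul(23, Mul(Rational(-5, 48), 9))), 1931), Add(-605, 3185)) = Mul(Add(Add(120, Pow(Rational(-15, 16), 2), Mul(23, Rational(-15, 16))), 1931), 2580) = Mul(Add(Add(120, Rational(225, 256), Rational(-345, 16)), 1931), 2580) = Mul(Add(Rational(25425, 256), 1931), 2580) = Mul(Rational(519761, 256), 2580) = Rational(335245845, 64)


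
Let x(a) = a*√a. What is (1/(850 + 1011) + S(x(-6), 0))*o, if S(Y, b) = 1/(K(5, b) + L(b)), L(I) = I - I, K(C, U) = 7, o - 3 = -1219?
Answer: -2271488/13027 ≈ -174.37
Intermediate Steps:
o = -1216 (o = 3 - 1219 = -1216)
x(a) = a^(3/2)
L(I) = 0
S(Y, b) = ⅐ (S(Y, b) = 1/(7 + 0) = 1/7 = ⅐)
(1/(850 + 1011) + S(x(-6), 0))*o = (1/(850 + 1011) + ⅐)*(-1216) = (1/1861 + ⅐)*(-1216) = (1868/13027)*(-1216) = -2271488/13027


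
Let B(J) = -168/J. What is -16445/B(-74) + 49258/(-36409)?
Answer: -22157739857/3058356 ≈ -7245.0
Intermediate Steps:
-16445/B(-74) + 49258/(-36409) = -16445/((-168/(-74))) + 49258/(-36409) = -16445/((-168*(-1/74))) + 49258*(-1/36409) = -16445/84/37 - 49258/36409 = -16445*37/84 - 49258/36409 = -608465/84 - 49258/36409 = -22157739857/3058356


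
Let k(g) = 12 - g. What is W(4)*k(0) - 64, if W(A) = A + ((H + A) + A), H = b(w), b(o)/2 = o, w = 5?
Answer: 200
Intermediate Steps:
b(o) = 2*o
H = 10 (H = 2*5 = 10)
W(A) = 10 + 3*A (W(A) = A + ((10 + A) + A) = A + (10 + 2*A) = 10 + 3*A)
W(4)*k(0) - 64 = (10 + 3*4)*(12 - 1*0) - 64 = (10 + 12)*(12 + 0) - 64 = 22*12 - 64 = 264 - 64 = 200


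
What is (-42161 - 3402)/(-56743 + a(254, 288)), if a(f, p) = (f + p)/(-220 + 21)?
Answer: 9067037/11292399 ≈ 0.80293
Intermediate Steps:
a(f, p) = -f/199 - p/199 (a(f, p) = (f + p)/(-199) = (f + p)*(-1/199) = -f/199 - p/199)
(-42161 - 3402)/(-56743 + a(254, 288)) = (-42161 - 3402)/(-56743 + (-1/199*254 - 1/199*288)) = -45563/(-56743 + (-254/199 - 288/199)) = -45563/(-56743 - 542/199) = -45563/(-11292399/199) = -45563*(-199/11292399) = 9067037/11292399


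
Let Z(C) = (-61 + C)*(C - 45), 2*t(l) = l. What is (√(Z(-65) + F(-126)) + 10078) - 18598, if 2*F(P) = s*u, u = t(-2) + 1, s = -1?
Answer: -8520 + 6*√385 ≈ -8402.3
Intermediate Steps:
t(l) = l/2
u = 0 (u = (½)*(-2) + 1 = -1 + 1 = 0)
Z(C) = (-61 + C)*(-45 + C)
F(P) = 0 (F(P) = (-1*0)/2 = (½)*0 = 0)
(√(Z(-65) + F(-126)) + 10078) - 18598 = (√((2745 + (-65)² - 106*(-65)) + 0) + 10078) - 18598 = (√((2745 + 4225 + 6890) + 0) + 10078) - 18598 = (√(13860 + 0) + 10078) - 18598 = (√13860 + 10078) - 18598 = (6*√385 + 10078) - 18598 = (10078 + 6*√385) - 18598 = -8520 + 6*√385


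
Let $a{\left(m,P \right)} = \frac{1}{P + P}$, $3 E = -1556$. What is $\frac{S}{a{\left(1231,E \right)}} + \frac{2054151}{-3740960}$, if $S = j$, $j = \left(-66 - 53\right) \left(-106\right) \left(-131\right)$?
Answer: $\frac{19237417707381227}{11222880} \approx 1.7141 \cdot 10^{9}$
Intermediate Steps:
$E = - \frac{1556}{3}$ ($E = \frac{1}{3} \left(-1556\right) = - \frac{1556}{3} \approx -518.67$)
$j = -1652434$ ($j = \left(-66 - 53\right) \left(-106\right) \left(-131\right) = \left(-119\right) \left(-106\right) \left(-131\right) = 12614 \left(-131\right) = -1652434$)
$S = -1652434$
$a{\left(m,P \right)} = \frac{1}{2 P}$
$\frac{S}{a{\left(1231,E \right)}} + \frac{2054151}{-3740960} = - \frac{1652434}{\frac{1}{2} \frac{1}{- \frac{1556}{3}}} + \frac{2054151}{-3740960} = - \frac{1652434}{\frac{1}{2} \left(- \frac{3}{1556}\right)} + 2054151 \left(- \frac{1}{3740960}\right) = - \frac{1652434}{- \frac{3}{3112}} - \frac{2054151}{3740960} = \left(-1652434\right) \left(- \frac{3112}{3}\right) - \frac{2054151}{3740960} = \frac{5142374608}{3} - \frac{2054151}{3740960} = \frac{19237417707381227}{11222880}$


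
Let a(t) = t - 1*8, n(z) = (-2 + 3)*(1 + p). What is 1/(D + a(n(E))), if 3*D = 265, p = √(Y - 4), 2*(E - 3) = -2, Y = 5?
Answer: 3/247 ≈ 0.012146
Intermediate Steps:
E = 2 (E = 3 + (½)*(-2) = 3 - 1 = 2)
p = 1 (p = √(5 - 4) = √1 = 1)
n(z) = 2 (n(z) = (-2 + 3)*(1 + 1) = 1*2 = 2)
a(t) = -8 + t (a(t) = t - 8 = -8 + t)
D = 265/3 (D = (⅓)*265 = 265/3 ≈ 88.333)
1/(D + a(n(E))) = 1/(265/3 + (-8 + 2)) = 1/(265/3 - 6) = 1/(247/3) = 3/247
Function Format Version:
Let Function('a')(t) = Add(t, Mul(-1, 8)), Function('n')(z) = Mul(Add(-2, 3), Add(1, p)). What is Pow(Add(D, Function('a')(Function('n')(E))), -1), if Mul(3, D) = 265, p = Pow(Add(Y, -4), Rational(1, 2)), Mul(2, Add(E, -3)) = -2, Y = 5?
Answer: Rational(3, 247) ≈ 0.012146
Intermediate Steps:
E = 2 (E = Add(3, Mul(Rational(1, 2), -2)) = Add(3, -1) = 2)
p = 1 (p = Pow(Add(5, -4), Rational(1, 2)) = Pow(1, Rational(1, 2)) = 1)
Function('n')(z) = 2 (Function('n')(z) = Mul(Add(-2, 3), Add(1, 1)) = Mul(1, 2) = 2)
Function('a')(t) = Add(-8, t) (Function('a')(t) = Add(t, -8) = Add(-8, t))
D = Rational(265, 3) (D = Mul(Rational(1, 3), 265) = Rational(265, 3) ≈ 88.333)
Pow(Add(D, Function('a')(Function('n')(E))), -1) = Pow(Add(Rational(265, 3), Add(-8, 2)), -1) = Pow(Add(Rational(265, 3), -6), -1) = Pow(Rational(247, 3), -1) = Rational(3, 247)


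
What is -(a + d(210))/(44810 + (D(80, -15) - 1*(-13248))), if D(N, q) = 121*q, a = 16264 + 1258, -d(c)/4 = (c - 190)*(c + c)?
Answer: 16078/56243 ≈ 0.28587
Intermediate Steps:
d(c) = -8*c*(-190 + c) (d(c) = -4*(c - 190)*(c + c) = -4*(-190 + c)*2*c = -8*c*(-190 + c))
a = 17522
-(a + d(210))/(44810 + (D(80, -15) - 1*(-13248))) = -(17522 + 8*210*(190 - 1*210))/(44810 + (121*(-15) - 1*(-13248))) = -(17522 + 8*210*(190 - 210))/(44810 + (-1815 + 13248)) = -(17522 + 8*210*(-20))/(44810 + 11433) = -(17522 - 33600)/56243 = -(-16078)/56243 = -1*(-16078/56243) = 16078/56243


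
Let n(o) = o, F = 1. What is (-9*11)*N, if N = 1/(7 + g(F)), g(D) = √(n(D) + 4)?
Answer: -63/4 + 9*√5/4 ≈ -10.719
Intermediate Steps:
g(D) = √(4 + D) (g(D) = √(D + 4) = √(4 + D))
N = 1/(7 + √5) (N = 1/(7 + √(4 + 1)) = 1/(7 + √5) ≈ 0.10827)
(-9*11)*N = (-9*11)*(7/44 - √5/44) = -99*(7/44 - √5/44) = -63/4 + 9*√5/4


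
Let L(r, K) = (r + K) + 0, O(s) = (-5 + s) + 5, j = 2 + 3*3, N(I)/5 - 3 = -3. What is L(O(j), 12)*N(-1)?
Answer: 0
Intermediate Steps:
N(I) = 0 (N(I) = 15 + 5*(-3) = 15 - 15 = 0)
j = 11 (j = 2 + 9 = 11)
O(s) = s
L(r, K) = K + r (L(r, K) = (K + r) + 0 = K + r)
L(O(j), 12)*N(-1) = (12 + 11)*0 = 23*0 = 0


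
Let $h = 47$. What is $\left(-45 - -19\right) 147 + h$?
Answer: $-3775$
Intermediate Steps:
$\left(-45 - -19\right) 147 + h = \left(-45 - -19\right) 147 + 47 = \left(-45 + 19\right) 147 + 47 = \left(-26\right) 147 + 47 = -3822 + 47 = -3775$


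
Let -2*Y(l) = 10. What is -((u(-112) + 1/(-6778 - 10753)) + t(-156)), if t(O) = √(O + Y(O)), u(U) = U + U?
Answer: 3926945/17531 - I*√161 ≈ 224.0 - 12.689*I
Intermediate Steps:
Y(l) = -5 (Y(l) = -½*10 = -5)
u(U) = 2*U
t(O) = √(-5 + O) (t(O) = √(O - 5) = √(-5 + O))
-((u(-112) + 1/(-6778 - 10753)) + t(-156)) = -((2*(-112) + 1/(-6778 - 10753)) + √(-5 - 156)) = -((-224 + 1/(-17531)) + √(-161)) = -((-224 - 1/17531) + I*√161) = -(-3926945/17531 + I*√161) = 3926945/17531 - I*√161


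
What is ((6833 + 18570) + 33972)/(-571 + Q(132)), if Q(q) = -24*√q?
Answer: -33903125/250009 + 2850000*√33/250009 ≈ -70.122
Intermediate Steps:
((6833 + 18570) + 33972)/(-571 + Q(132)) = ((6833 + 18570) + 33972)/(-571 - 48*√33) = (25403 + 33972)/(-571 - 48*√33) = 59375/(-571 - 48*√33)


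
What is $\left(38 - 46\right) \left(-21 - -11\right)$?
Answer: $80$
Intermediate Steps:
$\left(38 - 46\right) \left(-21 - -11\right) = - 8 \left(-21 + 11\right) = \left(-8\right) \left(-10\right) = 80$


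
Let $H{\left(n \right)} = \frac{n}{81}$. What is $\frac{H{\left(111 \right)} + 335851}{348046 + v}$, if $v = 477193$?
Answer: $\frac{9068014}{22281453} \approx 0.40698$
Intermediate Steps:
$H{\left(n \right)} = \frac{n}{81}$ ($H{\left(n \right)} = n \frac{1}{81} = \frac{n}{81}$)
$\frac{H{\left(111 \right)} + 335851}{348046 + v} = \frac{\frac{1}{81} \cdot 111 + 335851}{348046 + 477193} = \frac{\frac{37}{27} + 335851}{825239} = \frac{9068014}{27} \cdot \frac{1}{825239} = \frac{9068014}{22281453}$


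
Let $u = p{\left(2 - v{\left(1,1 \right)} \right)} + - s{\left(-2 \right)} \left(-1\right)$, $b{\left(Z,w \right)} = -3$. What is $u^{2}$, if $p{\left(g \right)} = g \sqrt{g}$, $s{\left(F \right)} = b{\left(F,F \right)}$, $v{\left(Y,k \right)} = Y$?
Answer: $4$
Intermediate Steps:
$s{\left(F \right)} = -3$
$p{\left(g \right)} = g^{\frac{3}{2}}$
$u = -2$ ($u = \left(2 - 1\right)^{\frac{3}{2}} + \left(-1\right) \left(-3\right) \left(-1\right) = \left(2 - 1\right)^{\frac{3}{2}} + 3 \left(-1\right) = 1^{\frac{3}{2}} - 3 = 1 - 3 = -2$)
$u^{2} = \left(-2\right)^{2} = 4$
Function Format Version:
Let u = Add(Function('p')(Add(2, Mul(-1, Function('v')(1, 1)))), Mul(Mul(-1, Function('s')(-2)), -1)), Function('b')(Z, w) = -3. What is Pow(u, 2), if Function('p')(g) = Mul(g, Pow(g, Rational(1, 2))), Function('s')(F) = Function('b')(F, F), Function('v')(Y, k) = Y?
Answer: 4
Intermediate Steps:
Function('s')(F) = -3
Function('p')(g) = Pow(g, Rational(3, 2))
u = -2 (u = Add(Pow(Add(2, Mul(-1, 1)), Rational(3, 2)), Mul(Mul(-1, -3), -1)) = Add(Pow(Add(2, -1), Rational(3, 2)), Mul(3, -1)) = Add(Pow(1, Rational(3, 2)), -3) = Add(1, -3) = -2)
Pow(u, 2) = Pow(-2, 2) = 4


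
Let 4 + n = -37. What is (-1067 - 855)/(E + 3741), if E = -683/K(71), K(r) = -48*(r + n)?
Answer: -2767680/5387723 ≈ -0.51370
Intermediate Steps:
n = -41 (n = -4 - 37 = -41)
K(r) = 1968 - 48*r (K(r) = -48*(r - 41) = -48*(-41 + r) = 1968 - 48*r)
E = 683/1440 (E = -683/(1968 - 48*71) = -683/(1968 - 3408) = -683/(-1440) = -683*(-1/1440) = 683/1440 ≈ 0.47431)
(-1067 - 855)/(E + 3741) = (-1067 - 855)/(683/1440 + 3741) = -1922/5387723/1440 = -1922*1440/5387723 = -2767680/5387723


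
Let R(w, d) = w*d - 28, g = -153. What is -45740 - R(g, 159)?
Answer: -21385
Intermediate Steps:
R(w, d) = -28 + d*w (R(w, d) = d*w - 28 = -28 + d*w)
-45740 - R(g, 159) = -45740 - (-28 + 159*(-153)) = -45740 - (-28 - 24327) = -45740 - 1*(-24355) = -45740 + 24355 = -21385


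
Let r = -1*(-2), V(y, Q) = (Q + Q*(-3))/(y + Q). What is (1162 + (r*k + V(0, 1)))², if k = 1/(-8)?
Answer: 21520321/16 ≈ 1.3450e+6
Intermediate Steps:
V(y, Q) = -2*Q/(Q + y) (V(y, Q) = (Q - 3*Q)/(Q + y) = (-2*Q)/(Q + y) = -2*Q/(Q + y))
r = 2
k = -⅛ ≈ -0.12500
(1162 + (r*k + V(0, 1)))² = (1162 + (2*(-⅛) - 2*1/(1 + 0)))² = (1162 + (-¼ - 2*1/1))² = (1162 + (-¼ - 2*1*1))² = (1162 + (-¼ - 2))² = (1162 - 9/4)² = (4639/4)² = 21520321/16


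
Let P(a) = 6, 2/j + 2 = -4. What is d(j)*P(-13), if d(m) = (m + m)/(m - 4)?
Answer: 12/13 ≈ 0.92308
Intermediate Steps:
j = -⅓ (j = 2/(-2 - 4) = 2/(-6) = 2*(-⅙) = -⅓ ≈ -0.33333)
d(m) = 2*m/(-4 + m) (d(m) = (2*m)/(-4 + m) = 2*m/(-4 + m))
d(j)*P(-13) = (2*(-⅓)/(-4 - ⅓))*6 = (2*(-⅓)/(-13/3))*6 = (2*(-⅓)*(-3/13))*6 = (2/13)*6 = 12/13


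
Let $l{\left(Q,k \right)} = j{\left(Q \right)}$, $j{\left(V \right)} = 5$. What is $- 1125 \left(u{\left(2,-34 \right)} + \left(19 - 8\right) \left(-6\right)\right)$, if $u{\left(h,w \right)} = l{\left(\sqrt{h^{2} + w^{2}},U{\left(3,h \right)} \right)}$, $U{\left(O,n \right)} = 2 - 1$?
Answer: $68625$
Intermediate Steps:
$U{\left(O,n \right)} = 1$
$l{\left(Q,k \right)} = 5$
$u{\left(h,w \right)} = 5$
$- 1125 \left(u{\left(2,-34 \right)} + \left(19 - 8\right) \left(-6\right)\right) = - 1125 \left(5 + \left(19 - 8\right) \left(-6\right)\right) = - 1125 \left(5 + 11 \left(-6\right)\right) = - 1125 \left(5 - 66\right) = \left(-1125\right) \left(-61\right) = 68625$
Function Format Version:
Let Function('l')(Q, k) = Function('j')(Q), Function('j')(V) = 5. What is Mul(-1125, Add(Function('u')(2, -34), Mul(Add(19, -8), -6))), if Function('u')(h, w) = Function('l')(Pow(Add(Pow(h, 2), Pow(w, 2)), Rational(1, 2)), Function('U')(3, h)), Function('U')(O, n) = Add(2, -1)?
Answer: 68625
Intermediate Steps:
Function('U')(O, n) = 1
Function('l')(Q, k) = 5
Function('u')(h, w) = 5
Mul(-1125, Add(Function('u')(2, -34), Mul(Add(19, -8), -6))) = Mul(-1125, Add(5, Mul(Add(19, -8), -6))) = Mul(-1125, Add(5, Mul(11, -6))) = Mul(-1125, Add(5, -66)) = Mul(-1125, -61) = 68625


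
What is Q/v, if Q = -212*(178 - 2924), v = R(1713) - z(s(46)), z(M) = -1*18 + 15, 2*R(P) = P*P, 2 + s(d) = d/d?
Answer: 1164304/2934375 ≈ 0.39678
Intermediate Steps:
s(d) = -1 (s(d) = -2 + d/d = -2 + 1 = -1)
R(P) = P**2/2 (R(P) = (P*P)/2 = P**2/2)
z(M) = -3 (z(M) = -18 + 15 = -3)
v = 2934375/2 (v = (1/2)*1713**2 - 1*(-3) = (1/2)*2934369 + 3 = 2934369/2 + 3 = 2934375/2 ≈ 1.4672e+6)
Q = 582152 (Q = -212*(-2746) = 582152)
Q/v = 582152/(2934375/2) = 582152*(2/2934375) = 1164304/2934375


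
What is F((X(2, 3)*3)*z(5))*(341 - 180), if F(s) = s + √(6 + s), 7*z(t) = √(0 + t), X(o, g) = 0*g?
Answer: 161*√6 ≈ 394.37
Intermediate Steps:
X(o, g) = 0
z(t) = √t/7 (z(t) = √(0 + t)/7 = √t/7)
F((X(2, 3)*3)*z(5))*(341 - 180) = ((0*3)*(√5/7) + √(6 + (0*3)*(√5/7)))*(341 - 180) = (0*(√5/7) + √(6 + 0*(√5/7)))*161 = (0 + √(6 + 0))*161 = (0 + √6)*161 = √6*161 = 161*√6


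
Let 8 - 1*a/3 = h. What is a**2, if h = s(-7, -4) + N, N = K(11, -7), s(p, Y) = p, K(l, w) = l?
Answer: 144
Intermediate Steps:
N = 11
h = 4 (h = -7 + 11 = 4)
a = 12 (a = 24 - 3*4 = 24 - 12 = 12)
a**2 = 12**2 = 144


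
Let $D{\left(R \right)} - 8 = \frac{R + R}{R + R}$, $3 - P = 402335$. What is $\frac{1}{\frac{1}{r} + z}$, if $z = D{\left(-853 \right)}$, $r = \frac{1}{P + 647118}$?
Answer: $\frac{1}{244795} \approx 4.0851 \cdot 10^{-6}$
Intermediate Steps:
$P = -402332$ ($P = 3 - 402335 = -402332$)
$D{\left(R \right)} = 9$ ($D{\left(R \right)} = 8 + \frac{R + R}{R + R} = 8 + \frac{2 R}{2 R} = 8 + 2 R \frac{1}{2 R} = 8 + 1 = 9$)
$r = \frac{1}{244786}$ ($r = \frac{1}{-402332 + 647118} = \frac{1}{244786} \approx 4.0852 \cdot 10^{-6}$)
$z = 9$
$\frac{1}{\frac{1}{r} + z} = \frac{1}{\frac{1}{\frac{1}{244786}} + 9} = \frac{1}{244786 + 9} = \frac{1}{244795}$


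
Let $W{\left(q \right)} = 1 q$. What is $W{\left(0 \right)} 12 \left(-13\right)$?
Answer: $0$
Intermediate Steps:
$W{\left(q \right)} = q$
$W{\left(0 \right)} 12 \left(-13\right) = 0 \cdot 12 \left(-13\right) = 0 \left(-13\right) = 0$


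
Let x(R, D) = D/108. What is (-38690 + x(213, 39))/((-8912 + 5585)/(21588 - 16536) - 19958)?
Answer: 586380167/302493429 ≈ 1.9385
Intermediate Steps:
x(R, D) = D/108 (x(R, D) = D*(1/108) = D/108)
(-38690 + x(213, 39))/((-8912 + 5585)/(21588 - 16536) - 19958) = (-38690 + (1/108)*39)/((-8912 + 5585)/(21588 - 16536) - 19958) = (-38690 + 13/36)/(-3327/5052 - 19958) = -1392827/(36*(-3327*1/5052 - 19958)) = -1392827/(36*(-1109/1684 - 19958)) = -1392827/(36*(-33610381/1684)) = -1392827/36*(-1684/33610381) = 586380167/302493429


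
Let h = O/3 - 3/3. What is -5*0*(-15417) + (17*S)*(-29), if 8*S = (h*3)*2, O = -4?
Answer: 3451/4 ≈ 862.75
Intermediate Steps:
h = -7/3 (h = -4/3 - 3/3 = -4*1/3 - 3*1/3 = -4/3 - 1 = -7/3 ≈ -2.3333)
S = -7/4 (S = (-7/3*3*2)/8 = (-7*2)/8 = (1/8)*(-14) = -7/4 ≈ -1.7500)
-5*0*(-15417) + (17*S)*(-29) = -5*0*(-15417) + (17*(-7/4))*(-29) = 0*(-15417) - 119/4*(-29) = 0 + 3451/4 = 3451/4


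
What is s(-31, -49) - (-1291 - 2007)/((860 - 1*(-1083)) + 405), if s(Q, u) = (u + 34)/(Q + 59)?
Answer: 14281/16436 ≈ 0.86889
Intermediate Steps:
s(Q, u) = (34 + u)/(59 + Q)
s(-31, -49) - (-1291 - 2007)/((860 - 1*(-1083)) + 405) = (34 - 49)/(59 - 31) - (-1291 - 2007)/((860 - 1*(-1083)) + 405) = -15/28 - (-3298)/((860 + 1083) + 405) = (1/28)*(-15) - (-3298)/(1943 + 405) = -15/28 - (-3298)/2348 = -15/28 - 1*(-1649/1174) = -15/28 + 1649/1174 = 14281/16436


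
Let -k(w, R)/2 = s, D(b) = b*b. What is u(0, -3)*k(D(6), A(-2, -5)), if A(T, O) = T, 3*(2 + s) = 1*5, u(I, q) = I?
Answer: 0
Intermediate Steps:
s = -⅓ (s = -2 + (1*5)/3 = -2 + (⅓)*5 = -2 + 5/3 = -⅓ ≈ -0.33333)
D(b) = b²
k(w, R) = ⅔ (k(w, R) = -2*(-⅓) = ⅔)
u(0, -3)*k(D(6), A(-2, -5)) = 0*(⅔) = 0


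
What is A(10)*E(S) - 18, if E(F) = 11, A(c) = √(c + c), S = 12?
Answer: -18 + 22*√5 ≈ 31.193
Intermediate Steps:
A(c) = √2*√c (A(c) = √(2*c) = √2*√c)
A(10)*E(S) - 18 = (√2*√10)*11 - 18 = (2*√5)*11 - 18 = 22*√5 - 18 = -18 + 22*√5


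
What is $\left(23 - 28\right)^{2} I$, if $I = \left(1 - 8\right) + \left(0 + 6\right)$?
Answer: $-25$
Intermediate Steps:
$I = -1$ ($I = -7 + 6 = -1$)
$\left(23 - 28\right)^{2} I = \left(23 - 28\right)^{2} \left(-1\right) = \left(-5\right)^{2} \left(-1\right) = 25 \left(-1\right) = -25$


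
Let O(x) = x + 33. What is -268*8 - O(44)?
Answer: -2221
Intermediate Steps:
O(x) = 33 + x
-268*8 - O(44) = -268*8 - (33 + 44) = -2144 - 1*77 = -2144 - 77 = -2221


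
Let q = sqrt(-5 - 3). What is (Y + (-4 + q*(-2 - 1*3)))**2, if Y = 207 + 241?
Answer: 196936 - 8880*I*sqrt(2) ≈ 1.9694e+5 - 12558.0*I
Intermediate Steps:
q = 2*I*sqrt(2) (q = sqrt(-8) = 2*I*sqrt(2) ≈ 2.8284*I)
Y = 448
(Y + (-4 + q*(-2 - 1*3)))**2 = (448 + (-4 + (2*I*sqrt(2))*(-2 - 1*3)))**2 = (448 + (-4 + (2*I*sqrt(2))*(-2 - 3)))**2 = (448 + (-4 + (2*I*sqrt(2))*(-5)))**2 = (448 + (-4 - 10*I*sqrt(2)))**2 = (444 - 10*I*sqrt(2))**2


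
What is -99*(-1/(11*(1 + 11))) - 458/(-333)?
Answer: 2831/1332 ≈ 2.1254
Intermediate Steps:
-99*(-1/(11*(1 + 11))) - 458/(-333) = -99/(12*(-11)) - 458*(-1/333) = -99/(-132) + 458/333 = -99*(-1/132) + 458/333 = ¾ + 458/333 = 2831/1332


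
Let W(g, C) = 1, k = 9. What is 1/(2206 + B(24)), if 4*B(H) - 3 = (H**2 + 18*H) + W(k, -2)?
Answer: 1/2459 ≈ 0.00040667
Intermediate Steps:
B(H) = 1 + H**2/4 + 9*H/2 (B(H) = 3/4 + ((H**2 + 18*H) + 1)/4 = 3/4 + (1 + H**2 + 18*H)/4 = 3/4 + (1/4 + H**2/4 + 9*H/2) = 1 + H**2/4 + 9*H/2)
1/(2206 + B(24)) = 1/(2206 + (1 + (1/4)*24**2 + (9/2)*24)) = 1/(2206 + (1 + (1/4)*576 + 108)) = 1/(2206 + (1 + 144 + 108)) = 1/(2206 + 253) = 1/2459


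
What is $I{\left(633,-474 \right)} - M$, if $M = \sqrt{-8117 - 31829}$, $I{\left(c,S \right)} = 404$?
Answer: $404 - i \sqrt{39946} \approx 404.0 - 199.86 i$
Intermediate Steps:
$M = i \sqrt{39946}$ ($M = \sqrt{-39946} = i \sqrt{39946} \approx 199.86 i$)
$I{\left(633,-474 \right)} - M = 404 - i \sqrt{39946}$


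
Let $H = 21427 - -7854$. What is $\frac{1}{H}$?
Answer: $\frac{1}{29281} \approx 3.4152 \cdot 10^{-5}$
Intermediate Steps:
$H = 29281$ ($H = 21427 + 7854 = 29281$)
$\frac{1}{H} = \frac{1}{29281}$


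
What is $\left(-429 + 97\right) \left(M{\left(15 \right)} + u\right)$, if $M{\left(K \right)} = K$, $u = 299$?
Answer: $-104248$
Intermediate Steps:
$\left(-429 + 97\right) \left(M{\left(15 \right)} + u\right) = \left(-429 + 97\right) \left(15 + 299\right) = \left(-332\right) 314 = -104248$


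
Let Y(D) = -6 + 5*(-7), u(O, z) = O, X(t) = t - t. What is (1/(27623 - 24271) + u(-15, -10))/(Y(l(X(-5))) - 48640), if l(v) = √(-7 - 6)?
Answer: 50279/163178712 ≈ 0.00030812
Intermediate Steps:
X(t) = 0
l(v) = I*√13 (l(v) = √(-13) = I*√13)
Y(D) = -41 (Y(D) = -6 - 35 = -41)
(1/(27623 - 24271) + u(-15, -10))/(Y(l(X(-5))) - 48640) = (1/(27623 - 24271) - 15)/(-41 - 48640) = (1/3352 - 15)/(-48681) = (1/3352 - 15)*(-1/48681) = -50279/3352*(-1/48681) = 50279/163178712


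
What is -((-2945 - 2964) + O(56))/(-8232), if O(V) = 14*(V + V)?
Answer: -1447/2744 ≈ -0.52733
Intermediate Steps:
O(V) = 28*V (O(V) = 14*(2*V) = 28*V)
-((-2945 - 2964) + O(56))/(-8232) = -((-2945 - 2964) + 28*56)/(-8232) = -(-5909 + 1568)*(-1/8232) = -1*(-4341)*(-1/8232) = 4341*(-1/8232) = -1447/2744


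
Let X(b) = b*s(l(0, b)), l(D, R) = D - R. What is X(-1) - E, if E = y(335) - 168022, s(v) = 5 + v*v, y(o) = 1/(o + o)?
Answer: 112570719/670 ≈ 1.6802e+5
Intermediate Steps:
y(o) = 1/(2*o)
s(v) = 5 + v²
E = -112574739/670 (E = (½)/335 - 168022 = (½)*(1/335) - 168022 = 1/670 - 168022 = -112574739/670 ≈ -1.6802e+5)
X(b) = b*(5 + b²) (X(b) = b*(5 + (0 - b)²) = b*(5 + (-b)²) = b*(5 + b²))
X(-1) - E = -(5 + (-1)²) - 1*(-112574739/670) = -(5 + 1) + 112574739/670 = -1*6 + 112574739/670 = -6 + 112574739/670 = 112570719/670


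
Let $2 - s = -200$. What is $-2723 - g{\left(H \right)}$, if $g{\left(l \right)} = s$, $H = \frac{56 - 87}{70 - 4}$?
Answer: $-2925$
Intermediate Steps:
$H = - \frac{31}{66} \approx -0.4697$
$s = 202$ ($s = 2 - -200 = 2 + 200 = 202$)
$g{\left(l \right)} = 202$
$-2723 - g{\left(H \right)} = -2723 - 202 = -2925$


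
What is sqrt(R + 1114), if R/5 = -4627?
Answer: 19*I*sqrt(61) ≈ 148.39*I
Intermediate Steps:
R = -23135 (R = 5*(-4627) = -23135)
sqrt(R + 1114) = sqrt(-23135 + 1114) = sqrt(-22021) = 19*I*sqrt(61)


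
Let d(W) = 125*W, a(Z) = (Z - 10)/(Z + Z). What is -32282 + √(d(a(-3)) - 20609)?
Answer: -32282 + I*√732174/6 ≈ -32282.0 + 142.61*I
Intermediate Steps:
a(Z) = (-10 + Z)/(2*Z) (a(Z) = (-10 + Z)/((2*Z)) = (-10 + Z)*(1/(2*Z)) = (-10 + Z)/(2*Z))
-32282 + √(d(a(-3)) - 20609) = -32282 + √(125*((½)*(-10 - 3)/(-3)) - 20609) = -32282 + √(125*((½)*(-⅓)*(-13)) - 20609) = -32282 + √(125*(13/6) - 20609) = -32282 + √(1625/6 - 20609) = -32282 + √(-122029/6) = -32282 + I*√732174/6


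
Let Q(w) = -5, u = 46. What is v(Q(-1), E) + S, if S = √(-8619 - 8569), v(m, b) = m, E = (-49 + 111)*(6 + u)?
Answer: -5 + 2*I*√4297 ≈ -5.0 + 131.1*I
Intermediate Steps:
E = 3224 (E = (-49 + 111)*(6 + 46) = 62*52 = 3224)
S = 2*I*√4297 (S = √(-17188) = 2*I*√4297 ≈ 131.1*I)
v(Q(-1), E) + S = -5 + 2*I*√4297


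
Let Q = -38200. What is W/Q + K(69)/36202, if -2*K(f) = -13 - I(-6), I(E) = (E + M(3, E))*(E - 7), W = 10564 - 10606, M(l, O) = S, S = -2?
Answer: 234699/86432275 ≈ 0.0027154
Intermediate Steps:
M(l, O) = -2
W = -42
I(E) = (-7 + E)*(-2 + E) (I(E) = (E - 2)*(E - 7) = (-2 + E)*(-7 + E) = (-7 + E)*(-2 + E))
K(f) = 117/2 (K(f) = -(-13 - (14 + (-6)² - 9*(-6)))/2 = -(-13 - (14 + 36 + 54))/2 = -(-13 - 1*104)/2 = -(-13 - 104)/2 = -½*(-117) = 117/2)
W/Q + K(69)/36202 = -42/(-38200) + (117/2)/36202 = -42*(-1/38200) + (117/2)*(1/36202) = 21/19100 + 117/72404 = 234699/86432275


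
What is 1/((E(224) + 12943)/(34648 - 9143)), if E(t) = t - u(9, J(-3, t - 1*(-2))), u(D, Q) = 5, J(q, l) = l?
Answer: 25505/13162 ≈ 1.9378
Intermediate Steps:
E(t) = -5 + t (E(t) = t - 1*5 = t - 5 = -5 + t)
1/((E(224) + 12943)/(34648 - 9143)) = 1/(((-5 + 224) + 12943)/(34648 - 9143)) = 1/((219 + 12943)/25505) = 1/(13162*(1/25505)) = 1/(13162/25505) = 25505/13162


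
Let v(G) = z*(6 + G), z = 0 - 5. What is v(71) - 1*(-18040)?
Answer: 17655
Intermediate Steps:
z = -5
v(G) = -30 - 5*G (v(G) = -5*(6 + G) = -30 - 5*G)
v(71) - 1*(-18040) = (-30 - 5*71) - 1*(-18040) = (-30 - 355) + 18040 = -385 + 18040 = 17655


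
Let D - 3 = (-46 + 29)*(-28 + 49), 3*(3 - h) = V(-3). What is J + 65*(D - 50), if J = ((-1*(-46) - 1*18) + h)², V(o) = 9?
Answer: -25476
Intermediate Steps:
h = 0 (h = 3 - ⅓*9 = 3 - 3 = 0)
D = -354 (D = 3 + (-46 + 29)*(-28 + 49) = 3 - 17*21 = 3 - 357 = -354)
J = 784 (J = ((-1*(-46) - 1*18) + 0)² = ((46 - 18) + 0)² = (28 + 0)² = 28² = 784)
J + 65*(D - 50) = 784 + 65*(-354 - 50) = 784 + 65*(-404) = 784 - 26260 = -25476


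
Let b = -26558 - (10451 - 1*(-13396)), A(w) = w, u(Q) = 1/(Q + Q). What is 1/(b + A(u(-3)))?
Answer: -6/302431 ≈ -1.9839e-5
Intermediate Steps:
u(Q) = 1/(2*Q)
b = -50405 (b = -26558 - (10451 + 13396) = -26558 - 1*23847 = -26558 - 23847 = -50405)
1/(b + A(u(-3))) = 1/(-50405 + (1/2)/(-3)) = 1/(-50405 + (1/2)*(-1/3)) = 1/(-50405 - 1/6) = 1/(-302431/6) = -6/302431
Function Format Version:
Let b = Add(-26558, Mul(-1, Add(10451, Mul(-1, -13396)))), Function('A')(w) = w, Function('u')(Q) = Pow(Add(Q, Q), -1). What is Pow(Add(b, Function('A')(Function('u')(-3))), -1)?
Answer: Rational(-6, 302431) ≈ -1.9839e-5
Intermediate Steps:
Function('u')(Q) = Mul(Rational(1, 2), Pow(Q, -1)) (Function('u')(Q) = Pow(Mul(2, Q), -1) = Mul(Rational(1, 2), Pow(Q, -1)))
b = -50405 (b = Add(-26558, Mul(-1, Add(10451, 13396))) = Add(-26558, Mul(-1, 23847)) = Add(-26558, -23847) = -50405)
Pow(Add(b, Function('A')(Function('u')(-3))), -1) = Pow(Add(-50405, Mul(Rational(1, 2), Pow(-3, -1))), -1) = Pow(Add(-50405, Mul(Rational(1, 2), Rational(-1, 3))), -1) = Pow(Add(-50405, Rational(-1, 6)), -1) = Pow(Rational(-302431, 6), -1) = Rational(-6, 302431)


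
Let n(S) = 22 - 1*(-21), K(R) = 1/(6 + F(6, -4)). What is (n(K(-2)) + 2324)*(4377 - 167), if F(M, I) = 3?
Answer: 9965070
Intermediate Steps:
K(R) = ⅑ (K(R) = 1/(6 + 3) = 1/9 = ⅑)
n(S) = 43 (n(S) = 22 + 21 = 43)
(n(K(-2)) + 2324)*(4377 - 167) = (43 + 2324)*(4377 - 167) = 2367*4210 = 9965070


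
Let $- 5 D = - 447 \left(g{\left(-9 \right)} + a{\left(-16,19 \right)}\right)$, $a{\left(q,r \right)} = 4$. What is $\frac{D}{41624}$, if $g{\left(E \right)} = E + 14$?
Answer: $\frac{4023}{208120} \approx 0.01933$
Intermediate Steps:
$g{\left(E \right)} = 14 + E$
$D = \frac{4023}{5}$ ($D = - \frac{\left(-447\right) \left(\left(14 - 9\right) + 4\right)}{5} = - \frac{\left(-447\right) \left(5 + 4\right)}{5} = - \frac{\left(-447\right) 9}{5} = \left(- \frac{1}{5}\right) \left(-4023\right) = \frac{4023}{5} \approx 804.6$)
$\frac{D}{41624} = \frac{4023}{5 \cdot 41624} = \frac{4023}{5} \cdot \frac{1}{41624} = \frac{4023}{208120}$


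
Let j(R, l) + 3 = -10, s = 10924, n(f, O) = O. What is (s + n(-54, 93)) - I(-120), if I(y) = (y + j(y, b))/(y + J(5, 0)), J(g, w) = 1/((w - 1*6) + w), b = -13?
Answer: 1134637/103 ≈ 11016.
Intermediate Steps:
J(g, w) = 1/(-6 + 2*w) (J(g, w) = 1/((w - 6) + w) = 1/((-6 + w) + w) = 1/(-6 + 2*w))
j(R, l) = -13 (j(R, l) = -3 - 10 = -13)
I(y) = (-13 + y)/(-⅙ + y) (I(y) = (y - 13)/(y + 1/(2*(-3 + 0))) = (-13 + y)/(y + (½)/(-3)) = (-13 + y)/(y + (½)*(-⅓)) = (-13 + y)/(y - ⅙) = (-13 + y)/(-⅙ + y))
(s + n(-54, 93)) - I(-120) = (10924 + 93) - 6*(-13 - 120)/(-1 + 6*(-120)) = 11017 - 6*(-133)/(-1 - 720) = 11017 - 6*(-133)/(-721) = 11017 - 6*(-1)*(-133)/721 = 11017 - 1*114/103 = 11017 - 114/103 = 1134637/103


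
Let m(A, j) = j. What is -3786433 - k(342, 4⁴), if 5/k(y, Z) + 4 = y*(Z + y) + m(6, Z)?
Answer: -775340312549/204768 ≈ -3.7864e+6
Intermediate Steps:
k(y, Z) = 5/(-4 + Z + y*(Z + y)) (k(y, Z) = 5/(-4 + (y*(Z + y) + Z)) = 5/(-4 + (Z + y*(Z + y))) = 5/(-4 + Z + y*(Z + y)))
-3786433 - k(342, 4⁴) = -3786433 - 5/(-4 + 4⁴ + 342² + 4⁴*342) = -3786433 - 5/(-4 + 256 + 116964 + 256*342) = -3786433 - 5/(-4 + 256 + 116964 + 87552) = -3786433 - 5/204768 = -775340312549/204768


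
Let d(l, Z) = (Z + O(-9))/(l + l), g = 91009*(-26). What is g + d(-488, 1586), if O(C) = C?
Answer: -2309445961/976 ≈ -2.3662e+6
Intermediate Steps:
g = -2366234
d(l, Z) = (-9 + Z)/(2*l) (d(l, Z) = (Z - 9)/(l + l) = (-9 + Z)/((2*l)) = (-9 + Z)*(1/(2*l)) = (-9 + Z)/(2*l))
g + d(-488, 1586) = -2366234 + (½)*(-9 + 1586)/(-488) = -2366234 + (½)*(-1/488)*1577 = -2366234 - 1577/976 = -2309445961/976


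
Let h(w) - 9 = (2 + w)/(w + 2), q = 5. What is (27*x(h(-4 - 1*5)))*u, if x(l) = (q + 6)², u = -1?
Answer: -3267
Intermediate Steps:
h(w) = 10 (h(w) = 9 + (2 + w)/(w + 2) = 9 + (2 + w)/(2 + w) = 9 + 1 = 10)
x(l) = 121 (x(l) = (5 + 6)² = 11² = 121)
(27*x(h(-4 - 1*5)))*u = (27*121)*(-1) = 3267*(-1) = -3267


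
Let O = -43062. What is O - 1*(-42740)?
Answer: -322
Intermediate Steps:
O - 1*(-42740) = -43062 - 1*(-42740) = -43062 + 42740 = -322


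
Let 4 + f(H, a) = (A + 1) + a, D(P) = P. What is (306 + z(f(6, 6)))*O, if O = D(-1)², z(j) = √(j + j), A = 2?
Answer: 306 + √10 ≈ 309.16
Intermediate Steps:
f(H, a) = -1 + a (f(H, a) = -4 + ((2 + 1) + a) = -4 + (3 + a) = -1 + a)
z(j) = √2*√j (z(j) = √(2*j) = √2*√j)
O = 1 (O = (-1)² = 1)
(306 + z(f(6, 6)))*O = (306 + √2*√(-1 + 6))*1 = (306 + √2*√5)*1 = (306 + √10)*1 = 306 + √10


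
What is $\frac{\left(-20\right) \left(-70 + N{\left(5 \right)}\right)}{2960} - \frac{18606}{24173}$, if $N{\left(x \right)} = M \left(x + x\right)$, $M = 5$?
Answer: $- \frac{567557}{894401} \approx -0.63457$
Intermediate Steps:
$N{\left(x \right)} = 10 x$ ($N{\left(x \right)} = 5 \left(x + x\right) = 5 \cdot 2 x = 10 x$)
$\frac{\left(-20\right) \left(-70 + N{\left(5 \right)}\right)}{2960} - \frac{18606}{24173} = \frac{\left(-20\right) \left(-70 + 10 \cdot 5\right)}{2960} - \frac{18606}{24173} = - 20 \left(-70 + 50\right) \frac{1}{2960} - \frac{18606}{24173} = \left(-20\right) \left(-20\right) \frac{1}{2960} - \frac{18606}{24173} = 400 \cdot \frac{1}{2960} - \frac{18606}{24173} = \frac{5}{37} - \frac{18606}{24173} = - \frac{567557}{894401}$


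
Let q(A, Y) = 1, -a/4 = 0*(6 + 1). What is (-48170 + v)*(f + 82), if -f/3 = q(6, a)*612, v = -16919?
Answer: 114166106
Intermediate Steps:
a = 0 (a = -0*(6 + 1) = -0*7 = -4*0 = 0)
f = -1836 (f = -3*612 = -1836)
(-48170 + v)*(f + 82) = (-48170 - 16919)*(-1836 + 82) = -65089*(-1754) = 114166106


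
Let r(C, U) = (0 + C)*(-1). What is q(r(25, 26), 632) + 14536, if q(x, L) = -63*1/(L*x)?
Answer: 229668863/15800 ≈ 14536.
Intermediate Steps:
r(C, U) = -C (r(C, U) = C*(-1) = -C)
q(x, L) = -63/(L*x) (q(x, L) = -63*1/(L*x) = -63/(L*x))
q(r(25, 26), 632) + 14536 = -63/(632*(-1*25)) + 14536 = -63*1/632/(-25) + 14536 = -63*1/632*(-1/25) + 14536 = 63/15800 + 14536 = 229668863/15800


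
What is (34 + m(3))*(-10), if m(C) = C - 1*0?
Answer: -370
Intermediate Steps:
m(C) = C (m(C) = C + 0 = C)
(34 + m(3))*(-10) = (34 + 3)*(-10) = 37*(-10) = -370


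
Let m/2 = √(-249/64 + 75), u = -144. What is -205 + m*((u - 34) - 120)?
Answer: -205 - 149*√4551/2 ≈ -5230.9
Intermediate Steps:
m = √4551/4 (m = 2*√(-249/64 + 75) = 2*√(4551/64) = 2*(√4551/8) = √4551/4 ≈ 16.865)
-205 + m*((u - 34) - 120) = -205 + (√4551/4)*((-144 - 34) - 120) = -205 + (√4551/4)*(-178 - 120) = -205 + (√4551/4)*(-298) = -205 - 149*√4551/2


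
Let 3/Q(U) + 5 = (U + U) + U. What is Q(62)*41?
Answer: 123/181 ≈ 0.67956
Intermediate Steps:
Q(U) = 3/(-5 + 3*U) (Q(U) = 3/(-5 + ((U + U) + U)) = 3/(-5 + (2*U + U)) = 3/(-5 + 3*U))
Q(62)*41 = (3/(-5 + 3*62))*41 = (3/(-5 + 186))*41 = (3/181)*41 = 123/181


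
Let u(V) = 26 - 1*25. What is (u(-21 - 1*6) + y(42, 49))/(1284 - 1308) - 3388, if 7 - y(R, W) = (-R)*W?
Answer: -41689/12 ≈ -3474.1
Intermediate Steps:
y(R, W) = 7 + R*W (y(R, W) = 7 - (-R)*W = 7 - (-1)*R*W = 7 + R*W)
u(V) = 1 (u(V) = 26 - 25 = 1)
(u(-21 - 1*6) + y(42, 49))/(1284 - 1308) - 3388 = (1 + (7 + 42*49))/(1284 - 1308) - 3388 = (1 + (7 + 2058))/(-24) - 3388 = (1 + 2065)*(-1/24) - 3388 = 2066*(-1/24) - 3388 = -1033/12 - 3388 = -41689/12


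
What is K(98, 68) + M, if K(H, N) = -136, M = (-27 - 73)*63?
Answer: -6436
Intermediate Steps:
M = -6300 (M = -100*63 = -6300)
K(98, 68) + M = -136 - 6300 = -6436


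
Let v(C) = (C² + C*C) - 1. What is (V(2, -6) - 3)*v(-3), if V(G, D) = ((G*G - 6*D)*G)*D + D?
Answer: -8313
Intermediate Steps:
v(C) = -1 + 2*C² (v(C) = (C² + C²) - 1 = 2*C² - 1 = -1 + 2*C²)
V(G, D) = D + D*G*(G² - 6*D) (V(G, D) = ((G² - 6*D)*G)*D + D = (G*(G² - 6*D))*D + D = D*G*(G² - 6*D) + D = D + D*G*(G² - 6*D))
(V(2, -6) - 3)*v(-3) = (-6*(1 + 2³ - 6*(-6)*2) - 3)*(-1 + 2*(-3)²) = (-6*(1 + 8 + 72) - 3)*(-1 + 2*9) = (-6*81 - 3)*(-1 + 18) = (-486 - 3)*17 = -489*17 = -8313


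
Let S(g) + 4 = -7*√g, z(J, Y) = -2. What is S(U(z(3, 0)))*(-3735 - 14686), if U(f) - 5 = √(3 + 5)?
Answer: 73684 + 128947*√(5 + 2*√2) ≈ 4.3447e+5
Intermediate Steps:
U(f) = 5 + 2*√2 (U(f) = 5 + √(3 + 5) = 5 + √8 = 5 + 2*√2)
S(g) = -4 - 7*√g
S(U(z(3, 0)))*(-3735 - 14686) = (-4 - 7*√(5 + 2*√2))*(-3735 - 14686) = (-4 - 7*√(5 + 2*√2))*(-18421) = 73684 + 128947*√(5 + 2*√2)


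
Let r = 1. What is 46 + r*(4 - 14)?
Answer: 36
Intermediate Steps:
46 + r*(4 - 14) = 46 + 1*(4 - 14) = 46 + 1*(-10) = 46 - 10 = 36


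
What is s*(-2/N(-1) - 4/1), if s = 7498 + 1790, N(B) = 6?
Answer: -40248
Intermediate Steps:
s = 9288
s*(-2/N(-1) - 4/1) = 9288*(-2/6 - 4/1) = 9288*(-2*⅙ - 4*1) = 9288*(-⅓ - 4) = 9288*(-13/3) = -40248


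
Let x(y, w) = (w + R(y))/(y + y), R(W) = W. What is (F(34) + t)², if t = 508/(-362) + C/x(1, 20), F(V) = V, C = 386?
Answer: 69501831424/14447601 ≈ 4810.6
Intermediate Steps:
x(y, w) = (w + y)/(2*y) (x(y, w) = (w + y)/(y + y) = (w + y)/((2*y)) = (w + y)*(1/(2*y)) = (w + y)/(2*y))
t = 134398/3801 (t = 508/(-362) + 386/(((½)*(20 + 1)/1)) = 508*(-1/362) + 386/(((½)*1*21)) = -254/181 + 386/(21/2) = -254/181 + 386*(2/21) = -254/181 + 772/21 = 134398/3801 ≈ 35.359)
(F(34) + t)² = (34 + 134398/3801)² = (263632/3801)² = 69501831424/14447601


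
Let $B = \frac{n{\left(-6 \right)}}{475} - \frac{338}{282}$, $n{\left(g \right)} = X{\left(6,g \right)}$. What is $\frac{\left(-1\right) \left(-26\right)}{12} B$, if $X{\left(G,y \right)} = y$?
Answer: $- \frac{1054573}{401850} \approx -2.6243$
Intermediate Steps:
$n{\left(g \right)} = g$
$B = - \frac{81121}{66975}$ ($B = - \frac{6}{475} - \frac{338}{282} = \left(-6\right) \frac{1}{475} - \frac{169}{141} = - \frac{6}{475} - \frac{169}{141} = - \frac{81121}{66975} \approx -1.2112$)
$\frac{\left(-1\right) \left(-26\right)}{12} B = \frac{\left(-1\right) \left(-26\right)}{12} \left(- \frac{81121}{66975}\right) = 26 \cdot \frac{1}{12} \left(- \frac{81121}{66975}\right) = \frac{13}{6} \left(- \frac{81121}{66975}\right) = - \frac{1054573}{401850}$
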